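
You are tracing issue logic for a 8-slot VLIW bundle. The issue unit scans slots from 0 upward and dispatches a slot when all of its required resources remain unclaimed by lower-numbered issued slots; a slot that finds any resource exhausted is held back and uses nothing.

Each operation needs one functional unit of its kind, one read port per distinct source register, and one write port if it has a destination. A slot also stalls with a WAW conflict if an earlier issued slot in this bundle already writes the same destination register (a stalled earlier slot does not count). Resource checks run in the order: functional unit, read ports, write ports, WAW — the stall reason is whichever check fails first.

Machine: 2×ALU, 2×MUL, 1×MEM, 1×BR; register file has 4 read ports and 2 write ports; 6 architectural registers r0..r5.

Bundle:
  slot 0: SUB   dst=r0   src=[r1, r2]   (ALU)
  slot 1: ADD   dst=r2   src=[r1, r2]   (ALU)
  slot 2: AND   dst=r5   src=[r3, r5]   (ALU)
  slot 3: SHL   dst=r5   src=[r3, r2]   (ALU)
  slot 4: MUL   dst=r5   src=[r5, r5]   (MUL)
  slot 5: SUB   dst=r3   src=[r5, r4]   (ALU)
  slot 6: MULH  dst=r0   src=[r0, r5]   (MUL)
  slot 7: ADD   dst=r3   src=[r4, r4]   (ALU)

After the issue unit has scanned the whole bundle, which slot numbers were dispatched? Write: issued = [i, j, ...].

  0. ALU→r0 ⇒ go  {1A/2Mu/1Ld/1B | 2r 1w}
  1. ALU→r2 ⇒ go  {0A/2Mu/1Ld/1B | 0r 0w}
  2. ALU→r5 ⇒ no(FU)  {0A/2Mu/1Ld/1B | 0r 0w}
  3. ALU→r5 ⇒ no(FU)  {0A/2Mu/1Ld/1B | 0r 0w}
  4. MUL→r5 ⇒ no(RD_PORT)  {0A/2Mu/1Ld/1B | 0r 0w}
  5. ALU→r3 ⇒ no(FU)  {0A/2Mu/1Ld/1B | 0r 0w}
  6. MUL→r0 ⇒ no(RD_PORT)  {0A/2Mu/1Ld/1B | 0r 0w}
  7. ALU→r3 ⇒ no(FU)  {0A/2Mu/1Ld/1B | 0r 0w}

issued = [0, 1]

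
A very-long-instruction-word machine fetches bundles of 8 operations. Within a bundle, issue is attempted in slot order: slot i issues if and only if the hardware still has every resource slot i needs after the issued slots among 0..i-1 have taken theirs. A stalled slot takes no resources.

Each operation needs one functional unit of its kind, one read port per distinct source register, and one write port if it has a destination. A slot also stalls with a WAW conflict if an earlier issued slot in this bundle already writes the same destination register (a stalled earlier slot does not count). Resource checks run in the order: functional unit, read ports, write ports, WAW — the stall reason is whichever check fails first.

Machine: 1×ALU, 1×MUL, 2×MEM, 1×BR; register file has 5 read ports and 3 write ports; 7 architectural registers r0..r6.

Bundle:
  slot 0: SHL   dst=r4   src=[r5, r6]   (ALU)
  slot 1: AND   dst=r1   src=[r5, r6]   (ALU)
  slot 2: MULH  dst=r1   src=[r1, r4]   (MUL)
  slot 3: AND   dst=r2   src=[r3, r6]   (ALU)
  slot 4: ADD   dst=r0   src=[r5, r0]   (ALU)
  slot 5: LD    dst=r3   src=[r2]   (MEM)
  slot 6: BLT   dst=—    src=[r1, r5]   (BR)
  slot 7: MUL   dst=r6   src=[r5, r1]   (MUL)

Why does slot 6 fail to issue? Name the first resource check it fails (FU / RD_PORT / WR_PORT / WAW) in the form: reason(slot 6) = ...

slot 0 (ALU): ISSUE — free A0,Mu1,Ld2,B1 rp3 wp2
slot 1 (ALU): stall FU — free A0,Mu1,Ld2,B1 rp3 wp2
slot 2 (MUL): ISSUE — free A0,Mu0,Ld2,B1 rp1 wp1
slot 3 (ALU): stall FU — free A0,Mu0,Ld2,B1 rp1 wp1
slot 4 (ALU): stall FU — free A0,Mu0,Ld2,B1 rp1 wp1
slot 5 (MEM): ISSUE — free A0,Mu0,Ld1,B1 rp0 wp0
slot 6 (BR): stall RD_PORT — free A0,Mu0,Ld1,B1 rp0 wp0
slot 7 (MUL): stall FU — free A0,Mu0,Ld1,B1 rp0 wp0

reason(slot 6) = RD_PORT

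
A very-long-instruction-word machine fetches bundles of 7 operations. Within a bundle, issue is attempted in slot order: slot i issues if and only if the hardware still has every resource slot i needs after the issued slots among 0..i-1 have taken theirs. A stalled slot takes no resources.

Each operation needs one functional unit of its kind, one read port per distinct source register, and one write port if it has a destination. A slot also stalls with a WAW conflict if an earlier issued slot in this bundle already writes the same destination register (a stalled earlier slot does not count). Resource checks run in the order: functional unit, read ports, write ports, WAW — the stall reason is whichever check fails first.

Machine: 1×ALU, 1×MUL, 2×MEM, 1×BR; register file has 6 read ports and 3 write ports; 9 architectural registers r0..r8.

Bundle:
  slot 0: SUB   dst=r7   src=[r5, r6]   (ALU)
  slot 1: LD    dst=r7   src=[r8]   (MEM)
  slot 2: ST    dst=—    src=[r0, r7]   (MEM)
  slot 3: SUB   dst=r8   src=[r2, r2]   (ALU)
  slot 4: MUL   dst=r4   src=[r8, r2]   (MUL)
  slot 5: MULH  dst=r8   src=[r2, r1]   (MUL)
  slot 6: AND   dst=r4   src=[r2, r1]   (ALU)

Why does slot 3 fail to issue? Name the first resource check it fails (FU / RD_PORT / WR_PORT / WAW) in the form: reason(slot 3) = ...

reason(slot 3) = FU

(0) want 1×ALU +2rd +1wr — yes → AL0|MU1|ME2|BR1|rd4|wr2
(1) want 1×MEM +1rd +1wr — WAW → AL0|MU1|ME2|BR1|rd4|wr2
(2) want 1×MEM +2rd +0wr — yes → AL0|MU1|ME1|BR1|rd2|wr2
(3) want 1×ALU +1rd +1wr — FU → AL0|MU1|ME1|BR1|rd2|wr2
(4) want 1×MUL +2rd +1wr — yes → AL0|MU0|ME1|BR1|rd0|wr1
(5) want 1×MUL +2rd +1wr — FU → AL0|MU0|ME1|BR1|rd0|wr1
(6) want 1×ALU +2rd +1wr — FU → AL0|MU0|ME1|BR1|rd0|wr1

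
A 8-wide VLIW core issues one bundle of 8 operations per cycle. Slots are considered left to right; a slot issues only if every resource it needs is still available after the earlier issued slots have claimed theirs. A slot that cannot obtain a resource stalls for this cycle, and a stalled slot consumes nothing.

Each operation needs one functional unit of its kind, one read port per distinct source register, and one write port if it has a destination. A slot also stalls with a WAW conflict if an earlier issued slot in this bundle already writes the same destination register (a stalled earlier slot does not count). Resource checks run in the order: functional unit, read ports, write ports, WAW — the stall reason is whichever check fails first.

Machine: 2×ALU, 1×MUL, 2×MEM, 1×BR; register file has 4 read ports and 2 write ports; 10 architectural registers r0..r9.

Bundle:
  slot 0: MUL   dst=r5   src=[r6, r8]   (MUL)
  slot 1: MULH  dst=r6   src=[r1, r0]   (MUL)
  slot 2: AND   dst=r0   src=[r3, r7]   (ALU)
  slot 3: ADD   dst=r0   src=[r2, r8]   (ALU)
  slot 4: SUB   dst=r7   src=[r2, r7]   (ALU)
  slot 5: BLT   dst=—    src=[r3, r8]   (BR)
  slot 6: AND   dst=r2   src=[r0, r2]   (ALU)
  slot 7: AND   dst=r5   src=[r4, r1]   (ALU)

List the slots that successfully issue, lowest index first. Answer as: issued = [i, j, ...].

  0. MUL→r5 ⇒ go  {2A/0Mu/2Ld/1B | 2r 1w}
  1. MUL→r6 ⇒ no(FU)  {2A/0Mu/2Ld/1B | 2r 1w}
  2. ALU→r0 ⇒ go  {1A/0Mu/2Ld/1B | 0r 0w}
  3. ALU→r0 ⇒ no(RD_PORT)  {1A/0Mu/2Ld/1B | 0r 0w}
  4. ALU→r7 ⇒ no(RD_PORT)  {1A/0Mu/2Ld/1B | 0r 0w}
  5. BR ⇒ no(RD_PORT)  {1A/0Mu/2Ld/1B | 0r 0w}
  6. ALU→r2 ⇒ no(RD_PORT)  {1A/0Mu/2Ld/1B | 0r 0w}
  7. ALU→r5 ⇒ no(RD_PORT)  {1A/0Mu/2Ld/1B | 0r 0w}

issued = [0, 2]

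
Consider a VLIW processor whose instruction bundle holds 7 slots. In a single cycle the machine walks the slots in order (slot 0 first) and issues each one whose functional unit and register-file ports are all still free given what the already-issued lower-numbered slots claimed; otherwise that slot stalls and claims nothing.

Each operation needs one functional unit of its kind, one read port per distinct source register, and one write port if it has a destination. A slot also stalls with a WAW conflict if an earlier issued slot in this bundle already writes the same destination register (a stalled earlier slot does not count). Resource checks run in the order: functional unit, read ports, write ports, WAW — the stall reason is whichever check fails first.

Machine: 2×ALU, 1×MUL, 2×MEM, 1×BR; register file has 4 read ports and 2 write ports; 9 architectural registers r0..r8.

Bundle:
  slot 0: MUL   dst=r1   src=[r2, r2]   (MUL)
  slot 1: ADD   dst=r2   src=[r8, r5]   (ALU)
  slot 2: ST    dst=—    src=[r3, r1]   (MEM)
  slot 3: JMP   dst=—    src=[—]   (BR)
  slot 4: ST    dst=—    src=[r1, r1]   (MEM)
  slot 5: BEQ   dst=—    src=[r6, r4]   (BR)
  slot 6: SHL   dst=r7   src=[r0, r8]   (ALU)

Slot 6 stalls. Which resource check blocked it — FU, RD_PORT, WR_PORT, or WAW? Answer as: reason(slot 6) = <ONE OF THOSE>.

[0] MUL needs rd=1 wr=1: ok; after: ALU=2 MUL=0 MEM=2 BR=1, R=3, W=1
[1] ALU needs rd=2 wr=1: ok; after: ALU=1 MUL=0 MEM=2 BR=1, R=1, W=0
[2] MEM needs rd=2 wr=0: RD_PORT; after: ALU=1 MUL=0 MEM=2 BR=1, R=1, W=0
[3] BR needs rd=0 wr=0: ok; after: ALU=1 MUL=0 MEM=2 BR=0, R=1, W=0
[4] MEM needs rd=1 wr=0: ok; after: ALU=1 MUL=0 MEM=1 BR=0, R=0, W=0
[5] BR needs rd=2 wr=0: FU; after: ALU=1 MUL=0 MEM=1 BR=0, R=0, W=0
[6] ALU needs rd=2 wr=1: RD_PORT; after: ALU=1 MUL=0 MEM=1 BR=0, R=0, W=0

reason(slot 6) = RD_PORT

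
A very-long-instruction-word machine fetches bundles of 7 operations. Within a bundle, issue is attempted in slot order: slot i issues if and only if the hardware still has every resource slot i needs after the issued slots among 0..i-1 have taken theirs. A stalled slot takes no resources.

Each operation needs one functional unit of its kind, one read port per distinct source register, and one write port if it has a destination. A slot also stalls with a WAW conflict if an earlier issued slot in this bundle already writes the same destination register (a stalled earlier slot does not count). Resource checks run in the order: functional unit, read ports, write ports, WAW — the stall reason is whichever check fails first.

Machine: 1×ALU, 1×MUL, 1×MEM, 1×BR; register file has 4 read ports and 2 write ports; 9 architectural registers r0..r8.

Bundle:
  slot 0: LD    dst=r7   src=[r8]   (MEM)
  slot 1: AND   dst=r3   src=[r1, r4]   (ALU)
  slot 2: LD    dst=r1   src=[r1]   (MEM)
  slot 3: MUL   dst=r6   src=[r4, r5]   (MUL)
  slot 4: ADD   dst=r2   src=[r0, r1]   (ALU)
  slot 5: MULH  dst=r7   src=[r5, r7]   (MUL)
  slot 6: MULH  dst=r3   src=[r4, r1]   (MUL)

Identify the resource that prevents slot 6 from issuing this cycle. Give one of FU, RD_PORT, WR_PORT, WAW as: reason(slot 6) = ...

(0) want 1×MEM +1rd +1wr — yes → AL1|MU1|ME0|BR1|rd3|wr1
(1) want 1×ALU +2rd +1wr — yes → AL0|MU1|ME0|BR1|rd1|wr0
(2) want 1×MEM +1rd +1wr — FU → AL0|MU1|ME0|BR1|rd1|wr0
(3) want 1×MUL +2rd +1wr — RD_PORT → AL0|MU1|ME0|BR1|rd1|wr0
(4) want 1×ALU +2rd +1wr — FU → AL0|MU1|ME0|BR1|rd1|wr0
(5) want 1×MUL +2rd +1wr — RD_PORT → AL0|MU1|ME0|BR1|rd1|wr0
(6) want 1×MUL +2rd +1wr — RD_PORT → AL0|MU1|ME0|BR1|rd1|wr0

reason(slot 6) = RD_PORT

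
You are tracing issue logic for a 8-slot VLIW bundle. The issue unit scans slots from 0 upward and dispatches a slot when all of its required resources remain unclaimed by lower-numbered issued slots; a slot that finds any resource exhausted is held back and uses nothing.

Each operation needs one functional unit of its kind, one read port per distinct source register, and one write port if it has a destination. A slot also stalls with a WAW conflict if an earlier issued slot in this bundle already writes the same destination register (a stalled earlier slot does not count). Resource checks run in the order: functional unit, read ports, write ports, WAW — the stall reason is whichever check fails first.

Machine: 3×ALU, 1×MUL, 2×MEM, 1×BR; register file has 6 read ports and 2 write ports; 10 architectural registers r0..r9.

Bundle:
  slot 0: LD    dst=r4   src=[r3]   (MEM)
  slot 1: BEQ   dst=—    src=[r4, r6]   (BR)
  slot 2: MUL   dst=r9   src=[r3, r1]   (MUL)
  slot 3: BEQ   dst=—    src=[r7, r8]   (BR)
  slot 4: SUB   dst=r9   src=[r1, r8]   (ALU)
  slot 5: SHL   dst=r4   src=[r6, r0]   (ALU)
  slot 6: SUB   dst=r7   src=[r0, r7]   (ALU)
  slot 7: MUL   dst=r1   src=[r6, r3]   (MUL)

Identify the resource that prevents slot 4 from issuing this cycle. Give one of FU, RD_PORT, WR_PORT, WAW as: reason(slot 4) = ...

slot 0 (MEM): ISSUE — free A3,Mu1,Ld1,B1 rp5 wp1
slot 1 (BR): ISSUE — free A3,Mu1,Ld1,B0 rp3 wp1
slot 2 (MUL): ISSUE — free A3,Mu0,Ld1,B0 rp1 wp0
slot 3 (BR): stall FU — free A3,Mu0,Ld1,B0 rp1 wp0
slot 4 (ALU): stall RD_PORT — free A3,Mu0,Ld1,B0 rp1 wp0
slot 5 (ALU): stall RD_PORT — free A3,Mu0,Ld1,B0 rp1 wp0
slot 6 (ALU): stall RD_PORT — free A3,Mu0,Ld1,B0 rp1 wp0
slot 7 (MUL): stall FU — free A3,Mu0,Ld1,B0 rp1 wp0

reason(slot 4) = RD_PORT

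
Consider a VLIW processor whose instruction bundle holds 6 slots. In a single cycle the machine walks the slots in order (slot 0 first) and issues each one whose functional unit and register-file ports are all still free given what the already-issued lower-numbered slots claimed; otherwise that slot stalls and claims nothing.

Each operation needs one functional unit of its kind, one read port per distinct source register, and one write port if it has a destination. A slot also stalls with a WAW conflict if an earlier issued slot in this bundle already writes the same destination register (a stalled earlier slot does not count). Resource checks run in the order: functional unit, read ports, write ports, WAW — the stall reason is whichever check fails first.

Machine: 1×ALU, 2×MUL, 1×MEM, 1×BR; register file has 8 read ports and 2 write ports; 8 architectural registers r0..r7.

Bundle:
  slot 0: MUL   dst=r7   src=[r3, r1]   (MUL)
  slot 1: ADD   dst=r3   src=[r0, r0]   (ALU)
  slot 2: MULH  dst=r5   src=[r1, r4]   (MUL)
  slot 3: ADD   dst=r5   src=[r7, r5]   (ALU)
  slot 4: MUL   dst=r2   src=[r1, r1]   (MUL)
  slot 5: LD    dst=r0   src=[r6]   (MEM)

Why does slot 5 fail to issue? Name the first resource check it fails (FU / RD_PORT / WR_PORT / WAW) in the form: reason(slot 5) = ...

reason(slot 5) = WR_PORT

slot 0 (MUL): ISSUE — free A1,Mu1,Ld1,B1 rp6 wp1
slot 1 (ALU): ISSUE — free A0,Mu1,Ld1,B1 rp5 wp0
slot 2 (MUL): stall WR_PORT — free A0,Mu1,Ld1,B1 rp5 wp0
slot 3 (ALU): stall FU — free A0,Mu1,Ld1,B1 rp5 wp0
slot 4 (MUL): stall WR_PORT — free A0,Mu1,Ld1,B1 rp5 wp0
slot 5 (MEM): stall WR_PORT — free A0,Mu1,Ld1,B1 rp5 wp0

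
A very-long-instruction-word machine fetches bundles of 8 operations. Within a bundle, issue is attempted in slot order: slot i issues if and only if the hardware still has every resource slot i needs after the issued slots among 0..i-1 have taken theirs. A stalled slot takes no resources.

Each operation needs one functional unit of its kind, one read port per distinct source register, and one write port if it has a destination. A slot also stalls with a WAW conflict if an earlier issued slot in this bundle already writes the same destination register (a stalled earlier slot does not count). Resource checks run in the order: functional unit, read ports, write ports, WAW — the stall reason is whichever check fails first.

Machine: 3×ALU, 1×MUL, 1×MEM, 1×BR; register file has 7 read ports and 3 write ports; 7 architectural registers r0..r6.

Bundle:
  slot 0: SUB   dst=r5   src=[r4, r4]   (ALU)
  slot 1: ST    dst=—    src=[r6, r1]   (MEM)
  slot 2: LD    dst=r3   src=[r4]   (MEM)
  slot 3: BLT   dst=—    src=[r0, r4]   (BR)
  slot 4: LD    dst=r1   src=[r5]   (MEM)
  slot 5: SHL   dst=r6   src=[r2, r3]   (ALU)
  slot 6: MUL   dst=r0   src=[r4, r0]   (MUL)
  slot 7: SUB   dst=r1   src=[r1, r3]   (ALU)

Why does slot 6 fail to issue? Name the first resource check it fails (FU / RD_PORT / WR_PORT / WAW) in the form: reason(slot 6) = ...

#0 ALU src=r4,r4 dispatched  <A:2 Mu:1 Ld:1 B:1 rd:6 wr:2>
#1 MEM src=r6,r1 dispatched  <A:2 Mu:1 Ld:0 B:1 rd:4 wr:2>
#2 MEM src=r4 held:FU  <A:2 Mu:1 Ld:0 B:1 rd:4 wr:2>
#3 BR src=r0,r4 dispatched  <A:2 Mu:1 Ld:0 B:0 rd:2 wr:2>
#4 MEM src=r5 held:FU  <A:2 Mu:1 Ld:0 B:0 rd:2 wr:2>
#5 ALU src=r2,r3 dispatched  <A:1 Mu:1 Ld:0 B:0 rd:0 wr:1>
#6 MUL src=r4,r0 held:RD_PORT  <A:1 Mu:1 Ld:0 B:0 rd:0 wr:1>
#7 ALU src=r1,r3 held:RD_PORT  <A:1 Mu:1 Ld:0 B:0 rd:0 wr:1>

reason(slot 6) = RD_PORT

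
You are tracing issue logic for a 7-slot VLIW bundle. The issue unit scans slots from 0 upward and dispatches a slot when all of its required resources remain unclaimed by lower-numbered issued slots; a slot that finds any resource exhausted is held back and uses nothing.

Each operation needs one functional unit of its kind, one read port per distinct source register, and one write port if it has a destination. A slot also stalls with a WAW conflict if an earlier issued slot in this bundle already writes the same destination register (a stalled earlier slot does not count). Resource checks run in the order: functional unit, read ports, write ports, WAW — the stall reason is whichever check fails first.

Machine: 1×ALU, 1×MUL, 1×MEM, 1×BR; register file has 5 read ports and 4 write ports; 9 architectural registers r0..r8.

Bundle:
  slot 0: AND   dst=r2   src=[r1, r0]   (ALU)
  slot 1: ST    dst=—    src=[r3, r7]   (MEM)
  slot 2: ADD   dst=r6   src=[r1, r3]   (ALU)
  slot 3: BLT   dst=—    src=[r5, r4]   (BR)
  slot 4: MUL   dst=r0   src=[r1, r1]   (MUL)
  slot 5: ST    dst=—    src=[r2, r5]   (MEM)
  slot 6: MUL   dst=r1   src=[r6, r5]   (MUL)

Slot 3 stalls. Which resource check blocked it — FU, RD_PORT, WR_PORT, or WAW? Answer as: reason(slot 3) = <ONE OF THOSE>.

slot 0 (ALU): ISSUE — free A0,Mu1,Ld1,B1 rp3 wp3
slot 1 (MEM): ISSUE — free A0,Mu1,Ld0,B1 rp1 wp3
slot 2 (ALU): stall FU — free A0,Mu1,Ld0,B1 rp1 wp3
slot 3 (BR): stall RD_PORT — free A0,Mu1,Ld0,B1 rp1 wp3
slot 4 (MUL): ISSUE — free A0,Mu0,Ld0,B1 rp0 wp2
slot 5 (MEM): stall FU — free A0,Mu0,Ld0,B1 rp0 wp2
slot 6 (MUL): stall FU — free A0,Mu0,Ld0,B1 rp0 wp2

reason(slot 3) = RD_PORT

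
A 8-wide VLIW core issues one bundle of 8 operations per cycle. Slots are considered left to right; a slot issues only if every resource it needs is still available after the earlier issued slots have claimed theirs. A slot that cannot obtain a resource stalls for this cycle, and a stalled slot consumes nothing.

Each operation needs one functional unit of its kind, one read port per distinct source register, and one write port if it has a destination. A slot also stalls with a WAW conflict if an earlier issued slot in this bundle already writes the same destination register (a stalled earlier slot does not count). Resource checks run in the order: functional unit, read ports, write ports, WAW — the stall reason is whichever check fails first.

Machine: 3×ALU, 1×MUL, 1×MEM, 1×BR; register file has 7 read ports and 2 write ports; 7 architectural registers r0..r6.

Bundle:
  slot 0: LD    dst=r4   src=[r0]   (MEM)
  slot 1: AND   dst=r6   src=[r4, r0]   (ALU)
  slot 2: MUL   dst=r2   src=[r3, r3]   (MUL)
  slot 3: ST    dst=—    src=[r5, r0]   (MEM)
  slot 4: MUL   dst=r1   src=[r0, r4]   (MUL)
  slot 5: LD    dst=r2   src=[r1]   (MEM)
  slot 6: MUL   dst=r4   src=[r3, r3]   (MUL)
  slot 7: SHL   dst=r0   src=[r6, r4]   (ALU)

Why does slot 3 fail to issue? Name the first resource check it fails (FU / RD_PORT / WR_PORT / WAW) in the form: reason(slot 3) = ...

#0 MEM src=r0 dispatched  <A:3 Mu:1 Ld:0 B:1 rd:6 wr:1>
#1 ALU src=r4,r0 dispatched  <A:2 Mu:1 Ld:0 B:1 rd:4 wr:0>
#2 MUL src=r3,r3 held:WR_PORT  <A:2 Mu:1 Ld:0 B:1 rd:4 wr:0>
#3 MEM src=r5,r0 held:FU  <A:2 Mu:1 Ld:0 B:1 rd:4 wr:0>
#4 MUL src=r0,r4 held:WR_PORT  <A:2 Mu:1 Ld:0 B:1 rd:4 wr:0>
#5 MEM src=r1 held:FU  <A:2 Mu:1 Ld:0 B:1 rd:4 wr:0>
#6 MUL src=r3,r3 held:WR_PORT  <A:2 Mu:1 Ld:0 B:1 rd:4 wr:0>
#7 ALU src=r6,r4 held:WR_PORT  <A:2 Mu:1 Ld:0 B:1 rd:4 wr:0>

reason(slot 3) = FU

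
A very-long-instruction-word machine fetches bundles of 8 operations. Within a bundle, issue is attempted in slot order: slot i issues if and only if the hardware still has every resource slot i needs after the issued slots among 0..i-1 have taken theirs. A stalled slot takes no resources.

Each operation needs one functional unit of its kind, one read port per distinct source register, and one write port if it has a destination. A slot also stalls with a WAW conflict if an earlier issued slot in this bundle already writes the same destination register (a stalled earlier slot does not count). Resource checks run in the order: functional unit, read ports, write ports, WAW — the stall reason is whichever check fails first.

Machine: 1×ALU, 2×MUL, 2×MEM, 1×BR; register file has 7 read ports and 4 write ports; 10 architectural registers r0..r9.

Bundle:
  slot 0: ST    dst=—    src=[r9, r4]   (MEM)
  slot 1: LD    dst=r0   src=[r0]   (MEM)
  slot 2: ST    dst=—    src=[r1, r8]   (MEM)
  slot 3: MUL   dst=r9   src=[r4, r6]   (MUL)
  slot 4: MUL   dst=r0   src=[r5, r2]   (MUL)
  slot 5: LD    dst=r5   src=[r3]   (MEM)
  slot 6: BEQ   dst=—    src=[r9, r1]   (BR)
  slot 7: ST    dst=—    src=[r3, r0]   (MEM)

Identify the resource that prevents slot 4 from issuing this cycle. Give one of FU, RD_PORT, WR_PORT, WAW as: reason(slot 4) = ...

#0 MEM src=r9,r4 dispatched  <A:1 Mu:2 Ld:1 B:1 rd:5 wr:4>
#1 MEM src=r0 dispatched  <A:1 Mu:2 Ld:0 B:1 rd:4 wr:3>
#2 MEM src=r1,r8 held:FU  <A:1 Mu:2 Ld:0 B:1 rd:4 wr:3>
#3 MUL src=r4,r6 dispatched  <A:1 Mu:1 Ld:0 B:1 rd:2 wr:2>
#4 MUL src=r5,r2 held:WAW  <A:1 Mu:1 Ld:0 B:1 rd:2 wr:2>
#5 MEM src=r3 held:FU  <A:1 Mu:1 Ld:0 B:1 rd:2 wr:2>
#6 BR src=r9,r1 dispatched  <A:1 Mu:1 Ld:0 B:0 rd:0 wr:2>
#7 MEM src=r3,r0 held:FU  <A:1 Mu:1 Ld:0 B:0 rd:0 wr:2>

reason(slot 4) = WAW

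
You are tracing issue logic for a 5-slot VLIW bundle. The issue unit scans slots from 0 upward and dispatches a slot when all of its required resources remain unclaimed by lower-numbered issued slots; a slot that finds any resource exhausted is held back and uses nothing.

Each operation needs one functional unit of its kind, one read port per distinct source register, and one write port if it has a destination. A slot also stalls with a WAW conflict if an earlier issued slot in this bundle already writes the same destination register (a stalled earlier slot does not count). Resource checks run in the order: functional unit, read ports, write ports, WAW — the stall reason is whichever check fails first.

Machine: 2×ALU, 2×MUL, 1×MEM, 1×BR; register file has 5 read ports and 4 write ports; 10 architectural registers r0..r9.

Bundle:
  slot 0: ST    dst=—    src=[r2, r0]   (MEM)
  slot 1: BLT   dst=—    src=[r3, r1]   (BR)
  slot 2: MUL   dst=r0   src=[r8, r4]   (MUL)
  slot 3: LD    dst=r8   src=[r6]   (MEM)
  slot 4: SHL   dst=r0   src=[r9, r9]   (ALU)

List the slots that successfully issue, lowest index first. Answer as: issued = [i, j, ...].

slot 0 (MEM): ISSUE — free A2,Mu2,Ld0,B1 rp3 wp4
slot 1 (BR): ISSUE — free A2,Mu2,Ld0,B0 rp1 wp4
slot 2 (MUL): stall RD_PORT — free A2,Mu2,Ld0,B0 rp1 wp4
slot 3 (MEM): stall FU — free A2,Mu2,Ld0,B0 rp1 wp4
slot 4 (ALU): ISSUE — free A1,Mu2,Ld0,B0 rp0 wp3

issued = [0, 1, 4]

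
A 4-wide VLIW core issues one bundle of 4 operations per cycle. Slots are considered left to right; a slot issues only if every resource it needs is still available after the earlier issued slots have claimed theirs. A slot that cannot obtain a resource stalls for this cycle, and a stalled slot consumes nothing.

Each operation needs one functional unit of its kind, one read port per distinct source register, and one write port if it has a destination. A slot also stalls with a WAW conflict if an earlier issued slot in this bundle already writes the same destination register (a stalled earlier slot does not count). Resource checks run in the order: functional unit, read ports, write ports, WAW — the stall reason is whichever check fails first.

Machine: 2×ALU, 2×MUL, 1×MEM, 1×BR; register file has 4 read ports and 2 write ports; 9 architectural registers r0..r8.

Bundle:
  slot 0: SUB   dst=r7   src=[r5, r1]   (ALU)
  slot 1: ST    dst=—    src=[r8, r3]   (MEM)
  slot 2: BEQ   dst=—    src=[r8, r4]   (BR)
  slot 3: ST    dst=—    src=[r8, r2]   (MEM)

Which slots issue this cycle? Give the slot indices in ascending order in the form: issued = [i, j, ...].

issued = [0, 1]

(0) want 1×ALU +2rd +1wr — yes → AL1|MU2|ME1|BR1|rd2|wr1
(1) want 1×MEM +2rd +0wr — yes → AL1|MU2|ME0|BR1|rd0|wr1
(2) want 1×BR +2rd +0wr — RD_PORT → AL1|MU2|ME0|BR1|rd0|wr1
(3) want 1×MEM +2rd +0wr — FU → AL1|MU2|ME0|BR1|rd0|wr1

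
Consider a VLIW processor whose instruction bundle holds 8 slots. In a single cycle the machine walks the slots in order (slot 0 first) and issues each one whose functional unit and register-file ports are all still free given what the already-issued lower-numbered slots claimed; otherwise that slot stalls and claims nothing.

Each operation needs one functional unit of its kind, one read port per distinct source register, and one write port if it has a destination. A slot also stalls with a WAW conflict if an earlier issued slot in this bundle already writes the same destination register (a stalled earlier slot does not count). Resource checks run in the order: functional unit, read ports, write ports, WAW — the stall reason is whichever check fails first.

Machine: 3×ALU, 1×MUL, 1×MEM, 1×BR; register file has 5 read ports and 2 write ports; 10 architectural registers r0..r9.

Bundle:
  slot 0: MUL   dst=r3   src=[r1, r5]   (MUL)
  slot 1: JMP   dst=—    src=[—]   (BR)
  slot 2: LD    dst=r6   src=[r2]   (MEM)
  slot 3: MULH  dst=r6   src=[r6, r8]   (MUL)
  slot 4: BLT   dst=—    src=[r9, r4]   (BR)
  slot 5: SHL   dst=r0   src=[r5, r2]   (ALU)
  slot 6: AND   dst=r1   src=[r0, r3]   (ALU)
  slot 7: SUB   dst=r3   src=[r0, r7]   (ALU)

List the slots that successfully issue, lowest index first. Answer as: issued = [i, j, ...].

slot 0 (MUL): ISSUE — free A3,Mu0,Ld1,B1 rp3 wp1
slot 1 (BR): ISSUE — free A3,Mu0,Ld1,B0 rp3 wp1
slot 2 (MEM): ISSUE — free A3,Mu0,Ld0,B0 rp2 wp0
slot 3 (MUL): stall FU — free A3,Mu0,Ld0,B0 rp2 wp0
slot 4 (BR): stall FU — free A3,Mu0,Ld0,B0 rp2 wp0
slot 5 (ALU): stall WR_PORT — free A3,Mu0,Ld0,B0 rp2 wp0
slot 6 (ALU): stall WR_PORT — free A3,Mu0,Ld0,B0 rp2 wp0
slot 7 (ALU): stall WR_PORT — free A3,Mu0,Ld0,B0 rp2 wp0

issued = [0, 1, 2]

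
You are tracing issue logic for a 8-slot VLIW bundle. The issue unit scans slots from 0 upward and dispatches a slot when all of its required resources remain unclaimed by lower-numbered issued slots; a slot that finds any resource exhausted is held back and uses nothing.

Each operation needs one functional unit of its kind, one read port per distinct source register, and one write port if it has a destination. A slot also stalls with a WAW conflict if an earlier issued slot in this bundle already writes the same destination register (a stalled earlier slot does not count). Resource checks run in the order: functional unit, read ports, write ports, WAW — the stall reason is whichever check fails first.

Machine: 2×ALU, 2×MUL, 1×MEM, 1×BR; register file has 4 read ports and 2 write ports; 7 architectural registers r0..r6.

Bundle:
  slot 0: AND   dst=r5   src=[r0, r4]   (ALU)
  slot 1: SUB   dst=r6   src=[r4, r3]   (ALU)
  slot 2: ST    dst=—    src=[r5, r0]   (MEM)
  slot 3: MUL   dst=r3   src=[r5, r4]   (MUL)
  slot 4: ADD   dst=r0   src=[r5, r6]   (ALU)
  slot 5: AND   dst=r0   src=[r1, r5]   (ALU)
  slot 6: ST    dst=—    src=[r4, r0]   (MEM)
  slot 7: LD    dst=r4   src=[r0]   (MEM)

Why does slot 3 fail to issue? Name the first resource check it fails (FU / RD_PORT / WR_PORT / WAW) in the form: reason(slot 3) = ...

slot 0 (ALU): ISSUE — free A1,Mu2,Ld1,B1 rp2 wp1
slot 1 (ALU): ISSUE — free A0,Mu2,Ld1,B1 rp0 wp0
slot 2 (MEM): stall RD_PORT — free A0,Mu2,Ld1,B1 rp0 wp0
slot 3 (MUL): stall RD_PORT — free A0,Mu2,Ld1,B1 rp0 wp0
slot 4 (ALU): stall FU — free A0,Mu2,Ld1,B1 rp0 wp0
slot 5 (ALU): stall FU — free A0,Mu2,Ld1,B1 rp0 wp0
slot 6 (MEM): stall RD_PORT — free A0,Mu2,Ld1,B1 rp0 wp0
slot 7 (MEM): stall RD_PORT — free A0,Mu2,Ld1,B1 rp0 wp0

reason(slot 3) = RD_PORT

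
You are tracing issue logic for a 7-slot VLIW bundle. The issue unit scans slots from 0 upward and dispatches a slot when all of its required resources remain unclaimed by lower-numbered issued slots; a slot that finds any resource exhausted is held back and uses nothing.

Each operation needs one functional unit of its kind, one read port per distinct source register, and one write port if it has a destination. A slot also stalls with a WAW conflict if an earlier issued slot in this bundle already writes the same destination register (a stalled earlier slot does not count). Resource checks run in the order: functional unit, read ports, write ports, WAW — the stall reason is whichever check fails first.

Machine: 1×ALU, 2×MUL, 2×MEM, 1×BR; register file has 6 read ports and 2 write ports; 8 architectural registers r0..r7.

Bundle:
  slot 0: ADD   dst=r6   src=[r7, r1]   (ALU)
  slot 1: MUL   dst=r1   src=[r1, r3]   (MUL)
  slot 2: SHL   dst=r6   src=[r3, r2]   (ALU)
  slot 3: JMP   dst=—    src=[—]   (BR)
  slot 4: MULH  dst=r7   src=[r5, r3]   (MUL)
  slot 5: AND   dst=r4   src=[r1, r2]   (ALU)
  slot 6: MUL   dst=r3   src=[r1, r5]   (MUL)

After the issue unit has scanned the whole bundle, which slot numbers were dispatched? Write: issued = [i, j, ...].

issued = [0, 1, 3]

[0] ALU needs rd=2 wr=1: ok; after: ALU=0 MUL=2 MEM=2 BR=1, R=4, W=1
[1] MUL needs rd=2 wr=1: ok; after: ALU=0 MUL=1 MEM=2 BR=1, R=2, W=0
[2] ALU needs rd=2 wr=1: FU; after: ALU=0 MUL=1 MEM=2 BR=1, R=2, W=0
[3] BR needs rd=0 wr=0: ok; after: ALU=0 MUL=1 MEM=2 BR=0, R=2, W=0
[4] MUL needs rd=2 wr=1: WR_PORT; after: ALU=0 MUL=1 MEM=2 BR=0, R=2, W=0
[5] ALU needs rd=2 wr=1: FU; after: ALU=0 MUL=1 MEM=2 BR=0, R=2, W=0
[6] MUL needs rd=2 wr=1: WR_PORT; after: ALU=0 MUL=1 MEM=2 BR=0, R=2, W=0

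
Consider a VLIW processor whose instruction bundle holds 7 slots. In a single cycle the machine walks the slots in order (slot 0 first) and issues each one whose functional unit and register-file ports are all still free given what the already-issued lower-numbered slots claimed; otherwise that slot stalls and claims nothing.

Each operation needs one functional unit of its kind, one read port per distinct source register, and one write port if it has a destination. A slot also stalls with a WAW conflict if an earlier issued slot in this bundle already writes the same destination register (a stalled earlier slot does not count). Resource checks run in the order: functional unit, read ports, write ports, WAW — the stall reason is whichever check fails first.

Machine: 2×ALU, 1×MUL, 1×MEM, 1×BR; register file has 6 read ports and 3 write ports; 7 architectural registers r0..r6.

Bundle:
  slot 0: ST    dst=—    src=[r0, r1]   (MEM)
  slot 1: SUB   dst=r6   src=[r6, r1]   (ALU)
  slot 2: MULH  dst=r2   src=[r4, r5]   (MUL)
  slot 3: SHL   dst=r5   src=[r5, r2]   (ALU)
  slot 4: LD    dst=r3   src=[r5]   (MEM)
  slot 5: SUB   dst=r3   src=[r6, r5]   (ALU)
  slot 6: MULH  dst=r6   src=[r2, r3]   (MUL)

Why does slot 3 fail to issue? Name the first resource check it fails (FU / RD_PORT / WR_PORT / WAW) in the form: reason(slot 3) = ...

#0 MEM src=r0,r1 dispatched  <A:2 Mu:1 Ld:0 B:1 rd:4 wr:3>
#1 ALU src=r6,r1 dispatched  <A:1 Mu:1 Ld:0 B:1 rd:2 wr:2>
#2 MUL src=r4,r5 dispatched  <A:1 Mu:0 Ld:0 B:1 rd:0 wr:1>
#3 ALU src=r5,r2 held:RD_PORT  <A:1 Mu:0 Ld:0 B:1 rd:0 wr:1>
#4 MEM src=r5 held:FU  <A:1 Mu:0 Ld:0 B:1 rd:0 wr:1>
#5 ALU src=r6,r5 held:RD_PORT  <A:1 Mu:0 Ld:0 B:1 rd:0 wr:1>
#6 MUL src=r2,r3 held:FU  <A:1 Mu:0 Ld:0 B:1 rd:0 wr:1>

reason(slot 3) = RD_PORT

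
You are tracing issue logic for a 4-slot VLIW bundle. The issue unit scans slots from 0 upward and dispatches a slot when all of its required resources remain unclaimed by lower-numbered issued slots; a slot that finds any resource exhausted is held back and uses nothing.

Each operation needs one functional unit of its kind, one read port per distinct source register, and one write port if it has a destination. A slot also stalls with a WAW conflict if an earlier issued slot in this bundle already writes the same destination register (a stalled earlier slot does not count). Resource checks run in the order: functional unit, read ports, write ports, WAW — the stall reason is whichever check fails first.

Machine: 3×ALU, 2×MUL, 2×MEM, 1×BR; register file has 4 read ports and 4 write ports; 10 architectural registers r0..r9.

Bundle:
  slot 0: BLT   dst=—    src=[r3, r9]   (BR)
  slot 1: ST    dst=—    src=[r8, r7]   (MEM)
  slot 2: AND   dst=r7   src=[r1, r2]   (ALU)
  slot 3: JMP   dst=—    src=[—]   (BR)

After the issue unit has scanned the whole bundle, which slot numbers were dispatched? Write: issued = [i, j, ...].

(0) want 1×BR +2rd +0wr — yes → AL3|MU2|ME2|BR0|rd2|wr4
(1) want 1×MEM +2rd +0wr — yes → AL3|MU2|ME1|BR0|rd0|wr4
(2) want 1×ALU +2rd +1wr — RD_PORT → AL3|MU2|ME1|BR0|rd0|wr4
(3) want 1×BR +0rd +0wr — FU → AL3|MU2|ME1|BR0|rd0|wr4

issued = [0, 1]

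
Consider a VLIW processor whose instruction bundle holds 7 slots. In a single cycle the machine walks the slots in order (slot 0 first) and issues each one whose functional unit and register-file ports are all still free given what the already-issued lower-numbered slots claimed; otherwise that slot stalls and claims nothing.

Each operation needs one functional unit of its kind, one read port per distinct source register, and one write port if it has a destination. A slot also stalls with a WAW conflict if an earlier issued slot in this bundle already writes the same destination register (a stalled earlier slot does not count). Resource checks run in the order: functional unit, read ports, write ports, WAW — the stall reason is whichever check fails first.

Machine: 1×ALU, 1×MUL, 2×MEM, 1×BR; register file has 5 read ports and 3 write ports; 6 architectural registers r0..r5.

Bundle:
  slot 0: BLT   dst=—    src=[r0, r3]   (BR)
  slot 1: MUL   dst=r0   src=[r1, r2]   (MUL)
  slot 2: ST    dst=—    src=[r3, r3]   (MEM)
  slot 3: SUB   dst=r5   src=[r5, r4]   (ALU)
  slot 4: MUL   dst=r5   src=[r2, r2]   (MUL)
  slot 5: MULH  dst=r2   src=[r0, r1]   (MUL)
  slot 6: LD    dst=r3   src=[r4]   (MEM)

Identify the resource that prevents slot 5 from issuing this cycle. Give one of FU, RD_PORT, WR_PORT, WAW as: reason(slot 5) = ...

(0) want 1×BR +2rd +0wr — yes → AL1|MU1|ME2|BR0|rd3|wr3
(1) want 1×MUL +2rd +1wr — yes → AL1|MU0|ME2|BR0|rd1|wr2
(2) want 1×MEM +1rd +0wr — yes → AL1|MU0|ME1|BR0|rd0|wr2
(3) want 1×ALU +2rd +1wr — RD_PORT → AL1|MU0|ME1|BR0|rd0|wr2
(4) want 1×MUL +1rd +1wr — FU → AL1|MU0|ME1|BR0|rd0|wr2
(5) want 1×MUL +2rd +1wr — FU → AL1|MU0|ME1|BR0|rd0|wr2
(6) want 1×MEM +1rd +1wr — RD_PORT → AL1|MU0|ME1|BR0|rd0|wr2

reason(slot 5) = FU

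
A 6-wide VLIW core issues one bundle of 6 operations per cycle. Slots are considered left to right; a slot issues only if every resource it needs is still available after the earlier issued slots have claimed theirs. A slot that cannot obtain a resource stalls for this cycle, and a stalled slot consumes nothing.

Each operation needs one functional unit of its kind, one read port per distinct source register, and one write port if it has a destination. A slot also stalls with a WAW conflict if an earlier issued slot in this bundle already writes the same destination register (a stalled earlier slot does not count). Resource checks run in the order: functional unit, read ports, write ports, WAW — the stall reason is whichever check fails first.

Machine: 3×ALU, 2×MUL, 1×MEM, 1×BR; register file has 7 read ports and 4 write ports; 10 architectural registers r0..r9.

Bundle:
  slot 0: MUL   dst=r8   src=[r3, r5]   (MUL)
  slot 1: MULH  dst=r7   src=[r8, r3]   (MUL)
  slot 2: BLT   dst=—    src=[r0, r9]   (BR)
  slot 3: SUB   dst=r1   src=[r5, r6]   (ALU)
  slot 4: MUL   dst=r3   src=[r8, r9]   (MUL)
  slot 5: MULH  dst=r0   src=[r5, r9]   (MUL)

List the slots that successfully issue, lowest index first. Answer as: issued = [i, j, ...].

issued = [0, 1, 2]

#0 MUL src=r3,r5 dispatched  <A:3 Mu:1 Ld:1 B:1 rd:5 wr:3>
#1 MUL src=r8,r3 dispatched  <A:3 Mu:0 Ld:1 B:1 rd:3 wr:2>
#2 BR src=r0,r9 dispatched  <A:3 Mu:0 Ld:1 B:0 rd:1 wr:2>
#3 ALU src=r5,r6 held:RD_PORT  <A:3 Mu:0 Ld:1 B:0 rd:1 wr:2>
#4 MUL src=r8,r9 held:FU  <A:3 Mu:0 Ld:1 B:0 rd:1 wr:2>
#5 MUL src=r5,r9 held:FU  <A:3 Mu:0 Ld:1 B:0 rd:1 wr:2>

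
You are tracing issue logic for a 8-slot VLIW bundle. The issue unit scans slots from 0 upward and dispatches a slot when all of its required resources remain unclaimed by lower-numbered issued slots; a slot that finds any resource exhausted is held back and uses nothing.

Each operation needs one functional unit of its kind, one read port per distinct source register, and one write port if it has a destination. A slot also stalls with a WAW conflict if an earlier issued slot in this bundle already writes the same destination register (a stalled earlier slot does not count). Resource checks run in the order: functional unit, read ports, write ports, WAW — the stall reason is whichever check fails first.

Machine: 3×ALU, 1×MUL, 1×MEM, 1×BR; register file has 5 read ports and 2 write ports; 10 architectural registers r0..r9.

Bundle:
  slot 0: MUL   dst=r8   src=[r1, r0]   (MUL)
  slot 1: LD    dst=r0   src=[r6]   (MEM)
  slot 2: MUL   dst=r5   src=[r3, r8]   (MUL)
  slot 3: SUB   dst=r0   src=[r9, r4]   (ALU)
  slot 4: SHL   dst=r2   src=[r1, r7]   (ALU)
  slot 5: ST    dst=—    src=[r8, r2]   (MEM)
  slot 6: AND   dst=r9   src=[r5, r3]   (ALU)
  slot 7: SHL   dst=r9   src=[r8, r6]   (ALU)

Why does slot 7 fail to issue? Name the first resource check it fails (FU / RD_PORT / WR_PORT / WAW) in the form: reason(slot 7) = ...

(0) want 1×MUL +2rd +1wr — yes → AL3|MU0|ME1|BR1|rd3|wr1
(1) want 1×MEM +1rd +1wr — yes → AL3|MU0|ME0|BR1|rd2|wr0
(2) want 1×MUL +2rd +1wr — FU → AL3|MU0|ME0|BR1|rd2|wr0
(3) want 1×ALU +2rd +1wr — WR_PORT → AL3|MU0|ME0|BR1|rd2|wr0
(4) want 1×ALU +2rd +1wr — WR_PORT → AL3|MU0|ME0|BR1|rd2|wr0
(5) want 1×MEM +2rd +0wr — FU → AL3|MU0|ME0|BR1|rd2|wr0
(6) want 1×ALU +2rd +1wr — WR_PORT → AL3|MU0|ME0|BR1|rd2|wr0
(7) want 1×ALU +2rd +1wr — WR_PORT → AL3|MU0|ME0|BR1|rd2|wr0

reason(slot 7) = WR_PORT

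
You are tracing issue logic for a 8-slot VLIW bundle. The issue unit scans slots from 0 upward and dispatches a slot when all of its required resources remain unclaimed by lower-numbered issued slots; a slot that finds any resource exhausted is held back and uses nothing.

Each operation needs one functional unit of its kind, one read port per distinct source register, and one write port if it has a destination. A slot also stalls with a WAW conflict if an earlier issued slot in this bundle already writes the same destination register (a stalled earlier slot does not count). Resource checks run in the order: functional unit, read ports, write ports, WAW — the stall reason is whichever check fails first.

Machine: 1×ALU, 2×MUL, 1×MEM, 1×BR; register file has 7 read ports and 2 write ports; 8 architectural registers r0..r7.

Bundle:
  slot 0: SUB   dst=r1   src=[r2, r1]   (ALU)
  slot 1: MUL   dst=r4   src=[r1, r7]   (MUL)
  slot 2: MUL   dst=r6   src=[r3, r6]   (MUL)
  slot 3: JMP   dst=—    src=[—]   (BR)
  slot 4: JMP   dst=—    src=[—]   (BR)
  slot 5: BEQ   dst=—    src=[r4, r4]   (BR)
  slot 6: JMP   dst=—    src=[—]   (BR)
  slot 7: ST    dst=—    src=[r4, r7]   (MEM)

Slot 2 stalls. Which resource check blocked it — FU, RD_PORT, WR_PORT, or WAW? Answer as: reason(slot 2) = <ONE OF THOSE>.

#0 ALU src=r2,r1 dispatched  <A:0 Mu:2 Ld:1 B:1 rd:5 wr:1>
#1 MUL src=r1,r7 dispatched  <A:0 Mu:1 Ld:1 B:1 rd:3 wr:0>
#2 MUL src=r3,r6 held:WR_PORT  <A:0 Mu:1 Ld:1 B:1 rd:3 wr:0>
#3 BR src=- dispatched  <A:0 Mu:1 Ld:1 B:0 rd:3 wr:0>
#4 BR src=- held:FU  <A:0 Mu:1 Ld:1 B:0 rd:3 wr:0>
#5 BR src=r4,r4 held:FU  <A:0 Mu:1 Ld:1 B:0 rd:3 wr:0>
#6 BR src=- held:FU  <A:0 Mu:1 Ld:1 B:0 rd:3 wr:0>
#7 MEM src=r4,r7 dispatched  <A:0 Mu:1 Ld:0 B:0 rd:1 wr:0>

reason(slot 2) = WR_PORT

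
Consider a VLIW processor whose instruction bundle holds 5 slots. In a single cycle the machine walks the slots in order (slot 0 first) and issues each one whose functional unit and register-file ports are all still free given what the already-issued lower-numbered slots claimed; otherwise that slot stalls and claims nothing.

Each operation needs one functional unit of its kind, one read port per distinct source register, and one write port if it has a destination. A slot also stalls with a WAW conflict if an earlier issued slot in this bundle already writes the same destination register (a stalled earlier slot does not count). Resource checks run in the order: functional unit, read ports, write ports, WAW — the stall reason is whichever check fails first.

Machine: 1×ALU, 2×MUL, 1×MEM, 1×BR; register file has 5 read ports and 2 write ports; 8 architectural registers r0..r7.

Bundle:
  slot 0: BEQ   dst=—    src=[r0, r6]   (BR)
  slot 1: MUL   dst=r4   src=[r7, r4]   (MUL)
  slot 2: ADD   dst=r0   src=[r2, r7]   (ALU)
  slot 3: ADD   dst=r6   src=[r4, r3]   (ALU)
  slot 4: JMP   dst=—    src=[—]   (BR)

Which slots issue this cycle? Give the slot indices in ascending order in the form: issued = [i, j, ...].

issued = [0, 1]

#0 BR src=r0,r6 dispatched  <A:1 Mu:2 Ld:1 B:0 rd:3 wr:2>
#1 MUL src=r7,r4 dispatched  <A:1 Mu:1 Ld:1 B:0 rd:1 wr:1>
#2 ALU src=r2,r7 held:RD_PORT  <A:1 Mu:1 Ld:1 B:0 rd:1 wr:1>
#3 ALU src=r4,r3 held:RD_PORT  <A:1 Mu:1 Ld:1 B:0 rd:1 wr:1>
#4 BR src=- held:FU  <A:1 Mu:1 Ld:1 B:0 rd:1 wr:1>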